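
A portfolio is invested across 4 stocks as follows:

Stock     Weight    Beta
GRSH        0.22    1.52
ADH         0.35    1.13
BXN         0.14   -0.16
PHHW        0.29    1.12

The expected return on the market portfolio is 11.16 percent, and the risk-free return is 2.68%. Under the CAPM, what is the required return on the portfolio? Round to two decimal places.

11.43%

β_P = Σ w_i β_i = 0.22×1.52 + 0.35×1.13 + 0.14×-0.16 + 0.29×1.12 = 1.0323
MRP = 11.16% − 2.68% = 8.48%
E(R_P) = R_f + β_P × MRP = 2.68% + 1.0323 × 8.48% = 11.43%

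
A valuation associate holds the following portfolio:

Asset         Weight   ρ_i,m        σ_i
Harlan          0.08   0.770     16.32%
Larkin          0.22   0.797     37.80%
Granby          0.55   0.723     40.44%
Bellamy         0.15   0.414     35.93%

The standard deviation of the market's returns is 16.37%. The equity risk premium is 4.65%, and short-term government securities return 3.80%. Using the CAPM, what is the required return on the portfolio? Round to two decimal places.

β_Harlan = 0.770 × 16.32% / 16.37% = 0.7676
β_Larkin = 0.797 × 37.80% / 16.37% = 1.8404
β_Granby = 0.723 × 40.44% / 16.37% = 1.7861
β_Bellamy = 0.414 × 35.93% / 16.37% = 0.9087
β_P = Σ w_i β_i = 0.08×0.7676 + 0.22×1.8404 + 0.55×1.7861 + 0.15×0.9087 = 1.5850
E(R_P) = R_f + β_P × MRP = 3.80% + 1.5850 × 4.65% = 11.17%

11.17%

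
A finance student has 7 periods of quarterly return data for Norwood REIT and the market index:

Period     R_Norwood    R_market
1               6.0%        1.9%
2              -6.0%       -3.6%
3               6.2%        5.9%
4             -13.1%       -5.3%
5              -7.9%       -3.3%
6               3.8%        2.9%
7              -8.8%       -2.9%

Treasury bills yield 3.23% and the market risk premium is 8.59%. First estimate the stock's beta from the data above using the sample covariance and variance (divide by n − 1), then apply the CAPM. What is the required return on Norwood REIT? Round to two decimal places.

Mean R_i = (6.0 − 6.0 + 6.2 − 13.1 − 7.9 + 3.8 − 8.8) / 7 = -2.8286%
Mean R_m = (1.9 − 3.6 + 5.9 − 5.3 − 3.3 + 2.9 − 2.9) / 7 = -0.6286%
Σ(R_i − R̄_i)(R_m − R̄_m) = 189.1743  ⇒  Cov = 189.1743 / 6 = 31.5291
Σ(R_m − R̄_m)² = 104.4143  ⇒  Var(R_m) = 104.4143 / 6 = 17.4024
β = Cov / Var(R_m) = 31.5291 / 17.4024 = 1.8118
E(R) = R_f + β × MRP = 3.23% + 1.8118 × 8.59% = 18.79%

18.79%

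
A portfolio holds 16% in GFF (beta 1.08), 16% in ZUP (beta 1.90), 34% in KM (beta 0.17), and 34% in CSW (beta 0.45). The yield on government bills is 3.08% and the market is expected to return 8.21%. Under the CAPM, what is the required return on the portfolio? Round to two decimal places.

β_P = Σ w_i β_i = 0.16×1.08 + 0.16×1.90 + 0.34×0.17 + 0.34×0.45 = 0.6876
MRP = 8.21% − 3.08% = 5.13%
E(R_P) = R_f + β_P × MRP = 3.08% + 0.6876 × 5.13% = 6.61%

6.61%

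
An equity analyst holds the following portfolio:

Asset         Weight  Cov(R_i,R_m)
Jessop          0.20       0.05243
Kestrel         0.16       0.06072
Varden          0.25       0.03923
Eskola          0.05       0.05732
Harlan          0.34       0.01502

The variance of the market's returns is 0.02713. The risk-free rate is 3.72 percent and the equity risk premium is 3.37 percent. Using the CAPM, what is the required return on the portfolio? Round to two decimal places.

β_Jessop = 0.05243 / 0.02713 = 1.9325
β_Kestrel = 0.06072 / 0.02713 = 2.2381
β_Varden = 0.03923 / 0.02713 = 1.4460
β_Eskola = 0.05732 / 0.02713 = 2.1128
β_Harlan = 0.01502 / 0.02713 = 0.5536
β_P = Σ w_i β_i = 0.20×1.9325 + 0.16×2.2381 + 0.25×1.4460 + 0.05×2.1128 + 0.34×0.5536 = 1.4000
E(R_P) = R_f + β_P × MRP = 3.72% + 1.4000 × 3.37% = 8.44%

8.44%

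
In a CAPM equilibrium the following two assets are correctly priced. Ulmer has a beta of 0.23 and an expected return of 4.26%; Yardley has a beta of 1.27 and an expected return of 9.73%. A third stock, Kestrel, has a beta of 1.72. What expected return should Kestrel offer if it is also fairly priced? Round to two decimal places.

12.10%

MRP (SML slope) = (9.73% − 4.26%) / (1.27 − 0.23) = 5.47% / 1.04 = 5.2596%
R_f (intercept) = 4.26% − 0.23 × 5.2596% = 3.0503%
E(R_Kestrel) = R_f + β × MRP = 3.0503% + 1.72 × 5.2596% = 12.10%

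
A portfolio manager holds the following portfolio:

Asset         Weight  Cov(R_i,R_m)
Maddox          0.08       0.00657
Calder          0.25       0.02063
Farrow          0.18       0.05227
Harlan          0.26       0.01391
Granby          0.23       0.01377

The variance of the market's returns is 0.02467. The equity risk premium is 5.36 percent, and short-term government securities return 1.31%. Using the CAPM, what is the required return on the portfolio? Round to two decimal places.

β_Maddox = 0.00657 / 0.02467 = 0.2663
β_Calder = 0.02063 / 0.02467 = 0.8362
β_Farrow = 0.05227 / 0.02467 = 2.1188
β_Harlan = 0.01391 / 0.02467 = 0.5638
β_Granby = 0.01377 / 0.02467 = 0.5582
β_P = Σ w_i β_i = 0.08×0.2663 + 0.25×0.8362 + 0.18×2.1188 + 0.26×0.5638 + 0.23×0.5582 = 0.8867
E(R_P) = R_f + β_P × MRP = 1.31% + 0.8867 × 5.36% = 6.06%

6.06%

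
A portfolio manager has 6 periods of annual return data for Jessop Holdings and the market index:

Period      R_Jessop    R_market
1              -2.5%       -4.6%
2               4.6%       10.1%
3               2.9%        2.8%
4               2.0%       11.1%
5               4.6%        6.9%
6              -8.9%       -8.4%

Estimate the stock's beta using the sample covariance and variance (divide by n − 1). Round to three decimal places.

0.585

Mean R_i = (-2.5 + 4.6 + 2.9 + 2.0 + 4.6 − 8.9) / 6 = 0.4500%
Mean R_m = (-4.6 + 10.1 + 2.8 + 11.1 + 6.9 − 8.4) / 6 = 2.9833%
Σ(R_i − R̄_i)(R_m − R̄_m) = 186.7250  ⇒  Cov = 186.7250 / 5 = 37.3450
Σ(R_m − R̄_m)² = 318.9883  ⇒  Var(R_m) = 318.9883 / 5 = 63.7977
β = Cov / Var(R_m) = 37.3450 / 63.7977 = 0.5854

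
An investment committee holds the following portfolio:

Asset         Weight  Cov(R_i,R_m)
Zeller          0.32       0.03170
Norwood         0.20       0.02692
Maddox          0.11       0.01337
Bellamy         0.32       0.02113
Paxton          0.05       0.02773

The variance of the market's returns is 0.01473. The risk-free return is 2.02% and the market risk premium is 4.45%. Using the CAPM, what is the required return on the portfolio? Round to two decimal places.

9.62%

β_Zeller = 0.03170 / 0.01473 = 2.1521
β_Norwood = 0.02692 / 0.01473 = 1.8276
β_Maddox = 0.01337 / 0.01473 = 0.9077
β_Bellamy = 0.02113 / 0.01473 = 1.4345
β_Paxton = 0.02773 / 0.01473 = 1.8826
β_P = Σ w_i β_i = 0.32×2.1521 + 0.20×1.8276 + 0.11×0.9077 + 0.32×1.4345 + 0.05×1.8826 = 1.7072
E(R_P) = R_f + β_P × MRP = 2.02% + 1.7072 × 4.45% = 9.62%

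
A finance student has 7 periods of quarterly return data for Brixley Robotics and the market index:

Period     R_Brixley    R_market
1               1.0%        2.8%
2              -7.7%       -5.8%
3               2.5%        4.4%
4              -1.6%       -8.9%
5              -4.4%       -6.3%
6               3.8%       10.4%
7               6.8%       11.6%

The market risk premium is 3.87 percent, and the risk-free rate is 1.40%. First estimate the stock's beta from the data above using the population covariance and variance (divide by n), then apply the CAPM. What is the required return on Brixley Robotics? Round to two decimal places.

3.45%

Mean R_i = (1.0 − 7.7 + 2.5 − 1.6 − 4.4 + 3.8 + 6.8) / 7 = 0.0571%
Mean R_m = (2.8 − 5.8 + 4.4 − 8.9 − 6.3 + 10.4 + 11.6) / 7 = 1.1714%
Σ(R_i − R̄_i)(R_m − R̄_m) = 218.3514  ⇒  Cov = 218.3514 / 7 = 31.1931
Σ(R_m − R̄_m)² = 412.8543  ⇒  Var(R_m) = 412.8543 / 7 = 58.9792
β = Cov / Var(R_m) = 31.1931 / 58.9792 = 0.5289
E(R) = R_f + β × MRP = 1.40% + 0.5289 × 3.87% = 3.45%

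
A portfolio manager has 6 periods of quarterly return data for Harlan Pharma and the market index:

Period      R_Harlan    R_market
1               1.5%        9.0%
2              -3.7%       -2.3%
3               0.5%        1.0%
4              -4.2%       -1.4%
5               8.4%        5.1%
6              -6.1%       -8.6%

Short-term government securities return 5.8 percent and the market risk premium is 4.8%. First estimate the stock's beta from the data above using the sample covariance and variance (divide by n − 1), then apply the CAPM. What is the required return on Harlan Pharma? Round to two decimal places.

Mean R_i = (1.5 − 3.7 + 0.5 − 4.2 + 8.4 − 6.1) / 6 = -0.6000%
Mean R_m = (9.0 − 2.3 + 1.0 − 1.4 + 5.1 − 8.6) / 6 = 0.4667%
Σ(R_i − R̄_i)(R_m − R̄_m) = 125.3700  ⇒  Cov = 125.3700 / 5 = 25.0740
Σ(R_m − R̄_m)² = 187.9133  ⇒  Var(R_m) = 187.9133 / 5 = 37.5827
β = Cov / Var(R_m) = 25.0740 / 37.5827 = 0.6672
E(R) = R_f + β × MRP = 5.8% + 0.6672 × 4.8% = 9.00%

9.00%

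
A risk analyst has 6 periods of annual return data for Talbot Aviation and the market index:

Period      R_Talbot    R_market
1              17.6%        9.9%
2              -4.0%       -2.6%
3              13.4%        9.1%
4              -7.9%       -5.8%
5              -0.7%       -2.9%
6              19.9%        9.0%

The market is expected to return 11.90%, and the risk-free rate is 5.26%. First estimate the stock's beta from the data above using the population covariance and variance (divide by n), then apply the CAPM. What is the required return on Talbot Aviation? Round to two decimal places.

15.99%

Mean R_i = (17.6 − 4.0 + 13.4 − 7.9 − 0.7 + 19.9) / 6 = 6.3833%
Mean R_m = (9.9 − 2.6 + 9.1 − 5.8 − 2.9 + 9.0) / 6 = 2.7833%
Σ(R_i − R̄_i)(R_m − R̄_m) = 426.9283  ⇒  Cov = 426.9283 / 6 = 71.1547
Σ(R_m − R̄_m)² = 264.1483  ⇒  Var(R_m) = 264.1483 / 6 = 44.0247
β = Cov / Var(R_m) = 71.1547 / 44.0247 = 1.6162
MRP = 11.90% − 5.26% = 6.64%
E(R) = R_f + β × MRP = 5.26% + 1.6162 × 6.64% = 15.99%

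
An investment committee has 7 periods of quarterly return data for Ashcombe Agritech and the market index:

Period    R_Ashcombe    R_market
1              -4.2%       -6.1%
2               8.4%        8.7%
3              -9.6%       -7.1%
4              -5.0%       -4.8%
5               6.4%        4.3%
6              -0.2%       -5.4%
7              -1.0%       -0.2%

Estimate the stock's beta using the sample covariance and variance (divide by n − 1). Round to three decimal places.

0.972

Mean R_i = (-4.2 + 8.4 − 9.6 − 5.0 + 6.4 − 0.2 − 1.0) / 7 = -0.7429%
Mean R_m = (-6.1 + 8.7 − 7.1 − 4.8 + 4.3 − 5.4 − 0.2) / 7 = -1.5143%
Σ(R_i − R̄_i)(R_m − R̄_m) = 211.7857  ⇒  Cov = 211.7857 / 6 = 35.2976
Σ(R_m − R̄_m)² = 217.9886  ⇒  Var(R_m) = 217.9886 / 6 = 36.3314
β = Cov / Var(R_m) = 35.2976 / 36.3314 = 0.9715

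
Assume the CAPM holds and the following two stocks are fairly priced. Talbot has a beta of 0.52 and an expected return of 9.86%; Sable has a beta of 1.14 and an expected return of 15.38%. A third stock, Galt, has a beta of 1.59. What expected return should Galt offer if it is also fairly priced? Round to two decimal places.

19.39%

MRP (SML slope) = (15.38% − 9.86%) / (1.14 − 0.52) = 5.52% / 0.62 = 8.9032%
R_f (intercept) = 9.86% − 0.52 × 8.9032% = 5.2303%
E(R_Galt) = R_f + β × MRP = 5.2303% + 1.59 × 8.9032% = 19.39%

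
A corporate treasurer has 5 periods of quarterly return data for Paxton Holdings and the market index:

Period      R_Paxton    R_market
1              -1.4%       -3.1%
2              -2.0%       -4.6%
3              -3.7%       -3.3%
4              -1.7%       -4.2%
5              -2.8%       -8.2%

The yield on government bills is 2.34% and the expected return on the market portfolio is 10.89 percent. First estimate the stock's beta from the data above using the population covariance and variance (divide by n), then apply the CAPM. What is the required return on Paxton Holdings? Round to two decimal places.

Mean R_i = (-1.4 − 2.0 − 3.7 − 1.7 − 2.8) / 5 = -2.3200%
Mean R_m = (-3.1 − 4.6 − 3.3 − 4.2 − 8.2) / 5 = -4.6800%
Σ(R_i − R̄_i)(R_m − R̄_m) = 1.5620  ⇒  Cov = 1.5620 / 5 = 0.3124
Σ(R_m − R̄_m)² = 17.0280  ⇒  Var(R_m) = 17.0280 / 5 = 3.4056
β = Cov / Var(R_m) = 0.3124 / 3.4056 = 0.0917
MRP = 10.89% − 2.34% = 8.55%
E(R) = R_f + β × MRP = 2.34% + 0.0917 × 8.55% = 3.12%

3.12%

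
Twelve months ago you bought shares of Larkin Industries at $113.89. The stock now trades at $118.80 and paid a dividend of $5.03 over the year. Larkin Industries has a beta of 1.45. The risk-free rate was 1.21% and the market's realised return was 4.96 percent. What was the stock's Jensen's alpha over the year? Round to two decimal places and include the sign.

+2.08%

Realised HPR = (P1 + D1 − P0) / P0 = (118.80 + 5.03 − 113.89) / 113.89 = 9.94 / 113.89 = 8.7277%
MRP = 4.96% − 1.21% = 3.75%
CAPM required = R_f + β·MRP = 1.21% + 1.45 × 3.75% = 6.6475%
α = realised − required = 8.7277% − 6.6475% = +2.08%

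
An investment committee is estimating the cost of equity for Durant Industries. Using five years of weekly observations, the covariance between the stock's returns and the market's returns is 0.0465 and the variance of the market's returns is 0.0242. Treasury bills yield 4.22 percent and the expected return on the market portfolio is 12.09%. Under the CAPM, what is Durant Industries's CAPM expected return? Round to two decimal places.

19.34%

β = Cov(R_i, R_m) / Var(R_m) = 0.0465 / 0.0242 = 1.9215
MRP = 12.09% − 4.22% = 7.87%
E(R) = R_f + β × MRP = 4.22% + 1.9215 × 7.87% = 19.34%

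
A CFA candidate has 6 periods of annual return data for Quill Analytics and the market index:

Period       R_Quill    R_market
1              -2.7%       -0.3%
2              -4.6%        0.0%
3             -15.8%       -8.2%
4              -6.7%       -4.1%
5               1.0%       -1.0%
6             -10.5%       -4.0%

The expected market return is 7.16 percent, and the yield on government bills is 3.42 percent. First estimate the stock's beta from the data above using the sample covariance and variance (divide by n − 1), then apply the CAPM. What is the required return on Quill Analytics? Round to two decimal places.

9.73%

Mean R_i = (-2.7 − 4.6 − 15.8 − 6.7 + 1.0 − 10.5) / 6 = -6.5500%
Mean R_m = (-0.3 + 0.0 − 8.2 − 4.1 − 1.0 − 4.0) / 6 = -2.9333%
Σ(R_i − R̄_i)(R_m − R̄_m) = 83.5600  ⇒  Cov = 83.5600 / 5 = 16.7120
Σ(R_m − R̄_m)² = 49.5133  ⇒  Var(R_m) = 49.5133 / 5 = 9.9027
β = Cov / Var(R_m) = 16.7120 / 9.9027 = 1.6876
MRP = 7.16% − 3.42% = 3.74%
E(R) = R_f + β × MRP = 3.42% + 1.6876 × 3.74% = 9.73%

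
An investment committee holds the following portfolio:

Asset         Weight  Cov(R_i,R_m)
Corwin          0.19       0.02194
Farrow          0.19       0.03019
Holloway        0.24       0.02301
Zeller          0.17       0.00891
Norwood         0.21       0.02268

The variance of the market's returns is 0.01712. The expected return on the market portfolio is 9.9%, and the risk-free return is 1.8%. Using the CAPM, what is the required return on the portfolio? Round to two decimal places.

12.07%

β_Corwin = 0.02194 / 0.01712 = 1.2815
β_Farrow = 0.03019 / 0.01712 = 1.7634
β_Holloway = 0.02301 / 0.01712 = 1.3440
β_Zeller = 0.00891 / 0.01712 = 0.5204
β_Norwood = 0.02268 / 0.01712 = 1.3248
β_P = Σ w_i β_i = 0.19×1.2815 + 0.19×1.7634 + 0.24×1.3440 + 0.17×0.5204 + 0.21×1.3248 = 1.2678
MRP = 9.9% − 1.8% = 8.10%
E(R_P) = R_f + β_P × MRP = 1.8% + 1.2678 × 8.1% = 12.07%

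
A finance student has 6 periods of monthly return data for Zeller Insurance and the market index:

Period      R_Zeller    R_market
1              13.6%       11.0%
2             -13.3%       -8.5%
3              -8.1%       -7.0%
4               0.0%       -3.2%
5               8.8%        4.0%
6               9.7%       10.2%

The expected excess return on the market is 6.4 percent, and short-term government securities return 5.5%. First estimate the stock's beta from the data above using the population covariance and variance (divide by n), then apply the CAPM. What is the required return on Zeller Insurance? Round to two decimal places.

Mean R_i = (13.6 − 13.3 − 8.1 + 0.0 + 8.8 + 9.7) / 6 = 1.7833%
Mean R_m = (11.0 − 8.5 − 7.0 − 3.2 + 4.0 + 10.2) / 6 = 1.0833%
Σ(R_i − R̄_i)(R_m − R̄_m) = 441.8983  ⇒  Cov = 441.8983 / 6 = 73.6497
Σ(R_m − R̄_m)² = 365.4883  ⇒  Var(R_m) = 365.4883 / 6 = 60.9147
β = Cov / Var(R_m) = 73.6497 / 60.9147 = 1.2091
E(R) = R_f + β × MRP = 5.5% + 1.2091 × 6.4% = 13.24%

13.24%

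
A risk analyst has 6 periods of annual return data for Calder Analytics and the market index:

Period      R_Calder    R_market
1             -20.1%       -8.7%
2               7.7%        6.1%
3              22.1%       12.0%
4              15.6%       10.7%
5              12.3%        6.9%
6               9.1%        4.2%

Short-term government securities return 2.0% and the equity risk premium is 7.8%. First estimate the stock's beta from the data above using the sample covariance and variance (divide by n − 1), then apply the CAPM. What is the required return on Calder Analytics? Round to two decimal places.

Mean R_i = (-20.1 + 7.7 + 22.1 + 15.6 + 12.3 + 9.1) / 6 = 7.7833%
Mean R_m = (-8.7 + 6.1 + 12.0 + 10.7 + 6.9 + 4.2) / 6 = 5.2000%
Σ(R_i − R̄_i)(R_m − R̄_m) = 534.2100  ⇒  Cov = 534.2100 / 5 = 106.8420
Σ(R_m − R̄_m)² = 274.4000  ⇒  Var(R_m) = 274.4000 / 5 = 54.8800
β = Cov / Var(R_m) = 106.8420 / 54.8800 = 1.9468
E(R) = R_f + β × MRP = 2.0% + 1.9468 × 7.8% = 17.19%

17.19%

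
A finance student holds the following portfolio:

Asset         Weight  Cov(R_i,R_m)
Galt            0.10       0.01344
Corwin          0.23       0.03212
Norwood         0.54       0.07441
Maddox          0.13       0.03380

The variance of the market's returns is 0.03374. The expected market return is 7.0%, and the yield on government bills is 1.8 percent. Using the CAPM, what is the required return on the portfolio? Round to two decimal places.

β_Galt = 0.01344 / 0.03374 = 0.3983
β_Corwin = 0.03212 / 0.03374 = 0.9520
β_Norwood = 0.07441 / 0.03374 = 2.2054
β_Maddox = 0.03380 / 0.03374 = 1.0018
β_P = Σ w_i β_i = 0.10×0.3983 + 0.23×0.9520 + 0.54×2.2054 + 0.13×1.0018 = 1.5799
MRP = 7.0% − 1.8% = 5.20%
E(R_P) = R_f + β_P × MRP = 1.8% + 1.5799 × 5.2% = 10.02%

10.02%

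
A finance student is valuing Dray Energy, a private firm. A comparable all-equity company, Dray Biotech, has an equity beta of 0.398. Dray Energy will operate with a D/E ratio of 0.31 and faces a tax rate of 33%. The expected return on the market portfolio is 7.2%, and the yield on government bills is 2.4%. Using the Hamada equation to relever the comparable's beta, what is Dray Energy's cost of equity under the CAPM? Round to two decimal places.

4.71%

β_L = β_U × [1 + (1 − t)(D/E)] = 0.398 × [1 + (1 − 0.33) × 0.31]
    = 0.398 × [1 + 0.67 × 0.31] = 0.398 × 1.2077 = 0.4807
MRP = 7.2% − 2.4% = 4.80%
E(R) = R_f + β_L × MRP = 2.4% + 0.4807 × 4.8% = 4.71%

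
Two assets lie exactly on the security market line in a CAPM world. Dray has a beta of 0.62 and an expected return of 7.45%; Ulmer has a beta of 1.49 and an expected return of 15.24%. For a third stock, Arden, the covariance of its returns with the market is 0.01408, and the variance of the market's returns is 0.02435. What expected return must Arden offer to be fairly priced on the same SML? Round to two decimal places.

MRP = (15.24% − 7.45%) / (1.49 − 0.62) = 8.9540%
R_f = 7.45% − 0.62 × 8.9540% = 1.8985%
β_Arden = Cov / Var(R_m) = 0.01408 / 0.02435 = 0.5782
E(R_Arden) = R_f + β × MRP = 1.8985% + 0.5782 × 8.9540% = 7.08%

7.08%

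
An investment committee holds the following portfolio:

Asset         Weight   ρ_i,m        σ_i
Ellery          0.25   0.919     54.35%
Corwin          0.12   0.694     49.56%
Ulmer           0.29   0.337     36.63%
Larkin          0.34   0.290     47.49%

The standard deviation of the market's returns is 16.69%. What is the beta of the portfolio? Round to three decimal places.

1.491

β_Ellery = 0.919 × 54.35% / 16.69% = 2.9927
β_Corwin = 0.694 × 49.56% / 16.69% = 2.0608
β_Ulmer = 0.337 × 36.63% / 16.69% = 0.7396
β_Larkin = 0.290 × 47.49% / 16.69% = 0.8252
β_P = Σ w_i β_i = 0.25×2.9927 + 0.12×2.0608 + 0.29×0.7396 + 0.34×0.8252 = 1.4905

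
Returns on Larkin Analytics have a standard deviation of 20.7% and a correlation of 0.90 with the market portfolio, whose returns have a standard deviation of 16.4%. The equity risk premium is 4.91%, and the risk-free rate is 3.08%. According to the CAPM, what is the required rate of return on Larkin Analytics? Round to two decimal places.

8.66%

β = ρ × σ_i / σ_m = 0.90 × 20.7% / 16.4% = 1.1360
E(R) = 3.08% + 1.1360 × 4.91% = 8.66%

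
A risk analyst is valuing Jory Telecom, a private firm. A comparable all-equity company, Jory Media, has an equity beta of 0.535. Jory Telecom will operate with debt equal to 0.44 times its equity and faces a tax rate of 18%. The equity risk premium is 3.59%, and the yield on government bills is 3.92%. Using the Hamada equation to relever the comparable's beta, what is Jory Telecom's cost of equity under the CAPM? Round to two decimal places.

β_L = β_U × [1 + (1 − t)(D/E)] = 0.535 × [1 + (1 − 0.18) × 0.44]
    = 0.535 × [1 + 0.82 × 0.44] = 0.535 × 1.3608 = 0.7280
E(R) = R_f + β_L × MRP = 3.92% + 0.7280 × 3.59% = 6.53%

6.53%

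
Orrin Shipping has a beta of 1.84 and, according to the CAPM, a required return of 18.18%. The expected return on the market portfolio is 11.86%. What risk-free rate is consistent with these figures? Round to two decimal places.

E(R) = R_f + β(E(R_m) − R_f) = R_f(1 − β) + β·E(R_m)
18.18% = R_f × (1 − 1.84) + 1.84 × 11.86%
18.18% = R_f × -0.84 + 21.8224%
R_f = (18.18% − 21.8224%) / -0.84 = 4.34%

4.34%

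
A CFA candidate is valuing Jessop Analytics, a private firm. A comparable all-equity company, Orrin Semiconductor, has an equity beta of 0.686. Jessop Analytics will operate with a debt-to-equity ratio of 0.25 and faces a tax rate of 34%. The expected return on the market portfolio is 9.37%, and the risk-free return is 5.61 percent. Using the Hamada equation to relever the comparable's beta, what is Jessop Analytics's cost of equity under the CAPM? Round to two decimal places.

8.61%

β_L = β_U × [1 + (1 − t)(D/E)] = 0.686 × [1 + (1 − 0.34) × 0.25]
    = 0.686 × [1 + 0.66 × 0.25] = 0.686 × 1.1650 = 0.7992
MRP = 9.37% − 5.61% = 3.76%
E(R) = R_f + β_L × MRP = 5.61% + 0.7992 × 3.76% = 8.61%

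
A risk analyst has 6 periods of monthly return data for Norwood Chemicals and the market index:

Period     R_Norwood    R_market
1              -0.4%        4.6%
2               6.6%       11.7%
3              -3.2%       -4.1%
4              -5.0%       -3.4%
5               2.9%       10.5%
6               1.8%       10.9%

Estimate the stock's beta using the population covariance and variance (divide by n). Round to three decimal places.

0.539

Mean R_i = (-0.4 + 6.6 − 3.2 − 5.0 + 2.9 + 1.8) / 6 = 0.4500%
Mean R_m = (4.6 + 11.7 − 4.1 − 3.4 + 10.5 + 10.9) / 6 = 5.0333%
Σ(R_i − R̄_i)(R_m − R̄_m) = 141.9800  ⇒  Cov = 141.9800 / 6 = 23.6633
Σ(R_m − R̄_m)² = 263.4733  ⇒  Var(R_m) = 263.4733 / 6 = 43.9122
β = Cov / Var(R_m) = 23.6633 / 43.9122 = 0.5389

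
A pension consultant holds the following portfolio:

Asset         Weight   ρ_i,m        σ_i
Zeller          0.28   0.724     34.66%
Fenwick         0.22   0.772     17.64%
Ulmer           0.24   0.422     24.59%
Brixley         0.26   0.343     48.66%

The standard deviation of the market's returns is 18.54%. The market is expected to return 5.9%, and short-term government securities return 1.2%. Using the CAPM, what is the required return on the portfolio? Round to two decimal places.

β_Zeller = 0.724 × 34.66% / 18.54% = 1.3535
β_Fenwick = 0.772 × 17.64% / 18.54% = 0.7345
β_Ulmer = 0.422 × 24.59% / 18.54% = 0.5597
β_Brixley = 0.343 × 48.66% / 18.54% = 0.9002
β_P = Σ w_i β_i = 0.28×1.3535 + 0.22×0.7345 + 0.24×0.5597 + 0.26×0.9002 = 0.9090
MRP = 5.9% − 1.2% = 4.70%
E(R_P) = R_f + β_P × MRP = 1.2% + 0.9090 × 4.7% = 5.47%

5.47%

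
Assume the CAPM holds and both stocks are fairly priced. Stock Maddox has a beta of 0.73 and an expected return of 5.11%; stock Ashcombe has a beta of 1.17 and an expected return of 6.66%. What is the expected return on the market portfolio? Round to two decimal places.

6.06%

Both satisfy E(R) = R_f + β·MRP, so the slope of the SML is
MRP = (6.66% − 5.11%) / (1.17 − 0.73) = 1.55% / 0.44 = 3.5227%
R_f = E(R_Maddox) − β_Maddox·MRP = 5.11% − 0.73 × 3.5227% = 2.5384%
E(R_m) = R_f + MRP = 2.5384% + 3.5227% = 6.06%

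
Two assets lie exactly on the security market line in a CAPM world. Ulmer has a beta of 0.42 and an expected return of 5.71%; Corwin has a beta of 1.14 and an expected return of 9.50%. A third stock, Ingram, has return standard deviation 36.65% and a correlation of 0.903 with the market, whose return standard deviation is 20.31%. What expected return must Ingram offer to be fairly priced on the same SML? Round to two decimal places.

12.08%

MRP = (9.50% − 5.71%) / (1.14 − 0.42) = 5.2639%
R_f = 5.71% − 0.42 × 5.2639% = 3.4992%
β_Ingram = ρ·σ_i/σ_m = 0.903 × 36.65 / 20.31 = 1.6295
E(R_Ingram) = R_f + β × MRP = 3.4992% + 1.6295 × 5.2639% = 12.08%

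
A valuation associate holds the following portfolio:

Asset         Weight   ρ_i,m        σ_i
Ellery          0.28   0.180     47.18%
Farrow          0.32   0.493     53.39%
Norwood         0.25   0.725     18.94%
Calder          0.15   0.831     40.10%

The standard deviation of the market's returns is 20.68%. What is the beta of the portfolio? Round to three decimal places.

0.930

β_Ellery = 0.180 × 47.18% / 20.68% = 0.4107
β_Farrow = 0.493 × 53.39% / 20.68% = 1.2728
β_Norwood = 0.725 × 18.94% / 20.68% = 0.6640
β_Calder = 0.831 × 40.10% / 20.68% = 1.6114
β_P = Σ w_i β_i = 0.28×0.4107 + 0.32×1.2728 + 0.25×0.6640 + 0.15×1.6114 = 0.9300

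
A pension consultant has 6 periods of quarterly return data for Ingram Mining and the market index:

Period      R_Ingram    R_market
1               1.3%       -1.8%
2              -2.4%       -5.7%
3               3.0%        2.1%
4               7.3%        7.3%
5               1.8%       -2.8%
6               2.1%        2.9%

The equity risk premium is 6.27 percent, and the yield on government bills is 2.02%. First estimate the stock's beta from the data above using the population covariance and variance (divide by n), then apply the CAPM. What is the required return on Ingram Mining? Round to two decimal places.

Mean R_i = (1.3 − 2.4 + 3.0 + 7.3 + 1.8 + 2.1) / 6 = 2.1833%
Mean R_m = (-1.8 − 5.7 + 2.1 + 7.3 − 2.8 + 2.9) / 6 = 0.3333%
Σ(R_i − R̄_i)(R_m − R̄_m) = 67.6133  ⇒  Cov = 67.6133 / 6 = 11.2689
Σ(R_m − R̄_m)² = 109.0133  ⇒  Var(R_m) = 109.0133 / 6 = 18.1689
β = Cov / Var(R_m) = 11.2689 / 18.1689 = 0.6202
E(R) = R_f + β × MRP = 2.02% + 0.6202 × 6.27% = 5.91%

5.91%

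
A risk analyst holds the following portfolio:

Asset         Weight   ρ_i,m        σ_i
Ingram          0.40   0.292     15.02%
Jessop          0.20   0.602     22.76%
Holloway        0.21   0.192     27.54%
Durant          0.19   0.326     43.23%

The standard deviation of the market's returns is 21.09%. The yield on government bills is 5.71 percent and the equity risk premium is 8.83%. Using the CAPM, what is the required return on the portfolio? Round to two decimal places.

9.18%

β_Ingram = 0.292 × 15.02% / 21.09% = 0.2080
β_Jessop = 0.602 × 22.76% / 21.09% = 0.6497
β_Holloway = 0.192 × 27.54% / 21.09% = 0.2507
β_Durant = 0.326 × 43.23% / 21.09% = 0.6682
β_P = Σ w_i β_i = 0.40×0.2080 + 0.20×0.6497 + 0.21×0.2507 + 0.19×0.6682 = 0.3927
E(R_P) = R_f + β_P × MRP = 5.71% + 0.3927 × 8.83% = 9.18%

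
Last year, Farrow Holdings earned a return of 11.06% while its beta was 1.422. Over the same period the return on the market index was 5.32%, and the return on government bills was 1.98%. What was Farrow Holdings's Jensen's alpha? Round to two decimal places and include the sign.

Market excess return = 5.32% − 1.98% = 3.34%
CAPM benchmark = R_f + β(R_m − R_f) = 1.98% + 1.422 × 3.34% = 6.72948%
α = actual − benchmark = 11.06% − 6.72948% = +4.33%

+4.33%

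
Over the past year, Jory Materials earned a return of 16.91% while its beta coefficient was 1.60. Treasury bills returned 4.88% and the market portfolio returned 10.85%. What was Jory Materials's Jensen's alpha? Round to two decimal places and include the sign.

Market excess return = 10.85% − 4.88% = 5.97%
CAPM benchmark = R_f + β(R_m − R_f) = 4.88% + 1.60 × 5.97% = 14.4320%
α = actual − benchmark = 16.91% − 14.4320% = +2.48%

+2.48%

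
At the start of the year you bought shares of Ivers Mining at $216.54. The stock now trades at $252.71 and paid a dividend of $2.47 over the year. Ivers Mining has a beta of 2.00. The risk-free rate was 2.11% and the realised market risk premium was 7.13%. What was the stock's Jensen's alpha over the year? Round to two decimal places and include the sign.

+1.47%

Realised HPR = (P1 + D1 − P0) / P0 = (252.71 + 2.47 − 216.54) / 216.54 = 38.64 / 216.54 = 17.8443%
CAPM required = R_f + β·MRP = 2.11% + 2.00 × 7.13% = 16.3700%
α = realised − required = 17.8443% − 16.3700% = +1.47%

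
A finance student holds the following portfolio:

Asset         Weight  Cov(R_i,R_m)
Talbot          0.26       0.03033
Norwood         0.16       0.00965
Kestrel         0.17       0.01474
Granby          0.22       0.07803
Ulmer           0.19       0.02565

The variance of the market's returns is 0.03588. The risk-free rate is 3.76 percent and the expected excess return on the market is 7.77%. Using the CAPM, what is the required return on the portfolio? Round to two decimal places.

β_Talbot = 0.03033 / 0.03588 = 0.8453
β_Norwood = 0.00965 / 0.03588 = 0.2690
β_Kestrel = 0.01474 / 0.03588 = 0.4108
β_Granby = 0.07803 / 0.03588 = 2.1747
β_Ulmer = 0.02565 / 0.03588 = 0.7149
β_P = Σ w_i β_i = 0.26×0.8453 + 0.16×0.2690 + 0.17×0.4108 + 0.22×2.1747 + 0.19×0.7149 = 0.9469
E(R_P) = R_f + β_P × MRP = 3.76% + 0.9469 × 7.77% = 11.12%

11.12%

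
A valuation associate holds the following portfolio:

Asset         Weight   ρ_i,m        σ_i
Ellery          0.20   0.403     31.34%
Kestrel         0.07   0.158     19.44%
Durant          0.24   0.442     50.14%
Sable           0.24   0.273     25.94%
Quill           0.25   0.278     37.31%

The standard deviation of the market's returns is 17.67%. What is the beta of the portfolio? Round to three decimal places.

0.699

β_Ellery = 0.403 × 31.34% / 17.67% = 0.7148
β_Kestrel = 0.158 × 19.44% / 17.67% = 0.1738
β_Durant = 0.442 × 50.14% / 17.67% = 1.2542
β_Sable = 0.273 × 25.94% / 17.67% = 0.4008
β_Quill = 0.278 × 37.31% / 17.67% = 0.5870
β_P = Σ w_i β_i = 0.20×0.7148 + 0.07×0.1738 + 0.24×1.2542 + 0.24×0.4008 + 0.25×0.5870 = 0.6991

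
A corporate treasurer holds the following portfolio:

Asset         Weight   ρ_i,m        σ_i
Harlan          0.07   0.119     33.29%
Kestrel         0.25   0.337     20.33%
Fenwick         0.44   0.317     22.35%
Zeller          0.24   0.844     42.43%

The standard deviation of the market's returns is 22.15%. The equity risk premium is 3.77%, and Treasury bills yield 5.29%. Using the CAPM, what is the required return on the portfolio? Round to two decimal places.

7.62%

β_Harlan = 0.119 × 33.29% / 22.15% = 0.1788
β_Kestrel = 0.337 × 20.33% / 22.15% = 0.3093
β_Fenwick = 0.317 × 22.35% / 22.15% = 0.3199
β_Zeller = 0.844 × 42.43% / 22.15% = 1.6167
β_P = Σ w_i β_i = 0.07×0.1788 + 0.25×0.3093 + 0.44×0.3199 + 0.24×1.6167 = 0.6186
E(R_P) = R_f + β_P × MRP = 5.29% + 0.6186 × 3.77% = 7.62%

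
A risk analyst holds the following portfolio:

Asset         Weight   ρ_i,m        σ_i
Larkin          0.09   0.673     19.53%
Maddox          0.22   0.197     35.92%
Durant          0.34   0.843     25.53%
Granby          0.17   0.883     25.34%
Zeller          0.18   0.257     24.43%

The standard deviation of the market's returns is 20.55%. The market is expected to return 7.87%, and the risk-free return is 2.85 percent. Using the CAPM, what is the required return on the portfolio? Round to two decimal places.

β_Larkin = 0.673 × 19.53% / 20.55% = 0.6396
β_Maddox = 0.197 × 35.92% / 20.55% = 0.3443
β_Durant = 0.843 × 25.53% / 20.55% = 1.0473
β_Granby = 0.883 × 25.34% / 20.55% = 1.0888
β_Zeller = 0.257 × 24.43% / 20.55% = 0.3055
β_P = Σ w_i β_i = 0.09×0.6396 + 0.22×0.3443 + 0.34×1.0473 + 0.17×1.0888 + 0.18×0.3055 = 0.7295
MRP = 7.87% − 2.85% = 5.02%
E(R_P) = R_f + β_P × MRP = 2.85% + 0.7295 × 5.02% = 6.51%

6.51%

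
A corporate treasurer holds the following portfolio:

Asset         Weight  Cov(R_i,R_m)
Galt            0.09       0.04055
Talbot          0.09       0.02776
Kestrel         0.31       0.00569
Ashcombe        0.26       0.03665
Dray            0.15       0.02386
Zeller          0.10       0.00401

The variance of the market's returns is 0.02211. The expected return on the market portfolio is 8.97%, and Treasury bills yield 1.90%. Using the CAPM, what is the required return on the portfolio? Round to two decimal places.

β_Galt = 0.04055 / 0.02211 = 1.8340
β_Talbot = 0.02776 / 0.02211 = 1.2555
β_Kestrel = 0.00569 / 0.02211 = 0.2573
β_Ashcombe = 0.03665 / 0.02211 = 1.6576
β_Dray = 0.02386 / 0.02211 = 1.0791
β_Zeller = 0.00401 / 0.02211 = 0.1814
β_P = Σ w_i β_i = 0.09×1.8340 + 0.09×1.2555 + 0.31×0.2573 + 0.26×1.6576 + 0.15×1.0791 + 0.10×0.1814 = 0.9688
MRP = 8.97% − 1.90% = 7.07%
E(R_P) = R_f + β_P × MRP = 1.90% + 0.9688 × 7.07% = 8.75%

8.75%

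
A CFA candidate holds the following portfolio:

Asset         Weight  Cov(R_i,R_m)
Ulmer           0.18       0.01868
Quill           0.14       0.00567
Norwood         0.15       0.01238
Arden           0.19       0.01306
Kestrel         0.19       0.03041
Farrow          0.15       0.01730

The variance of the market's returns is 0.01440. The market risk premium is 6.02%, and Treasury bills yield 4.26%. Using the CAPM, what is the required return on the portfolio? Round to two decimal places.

11.31%

β_Ulmer = 0.01868 / 0.01440 = 1.2972
β_Quill = 0.00567 / 0.01440 = 0.3938
β_Norwood = 0.01238 / 0.01440 = 0.8597
β_Arden = 0.01306 / 0.01440 = 0.9069
β_Kestrel = 0.03041 / 0.01440 = 2.1118
β_Farrow = 0.01730 / 0.01440 = 1.2014
β_P = Σ w_i β_i = 0.18×1.2972 + 0.14×0.3938 + 0.15×0.8597 + 0.19×0.9069 + 0.19×2.1118 + 0.15×1.2014 = 1.1713
E(R_P) = R_f + β_P × MRP = 4.26% + 1.1713 × 6.02% = 11.31%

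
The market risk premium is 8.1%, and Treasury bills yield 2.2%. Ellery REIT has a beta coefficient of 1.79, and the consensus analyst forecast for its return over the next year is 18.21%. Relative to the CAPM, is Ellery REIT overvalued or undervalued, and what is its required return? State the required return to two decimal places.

Required return = R_f + β·MRP = 2.2% + 1.79 × 8.1% = 16.70%
Forecast 18.21% > required 16.70% → the stock plots above the SML → undervalued.

Undervalued; required return 16.70%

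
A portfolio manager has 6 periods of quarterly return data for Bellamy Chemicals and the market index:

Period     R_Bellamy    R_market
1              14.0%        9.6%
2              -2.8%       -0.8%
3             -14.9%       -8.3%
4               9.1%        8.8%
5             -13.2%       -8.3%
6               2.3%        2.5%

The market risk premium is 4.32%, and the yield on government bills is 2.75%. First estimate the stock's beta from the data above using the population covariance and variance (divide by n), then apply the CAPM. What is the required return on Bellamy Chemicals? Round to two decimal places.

9.10%

Mean R_i = (14.0 − 2.8 − 14.9 + 9.1 − 13.2 + 2.3) / 6 = -0.9167%
Mean R_m = (9.6 − 0.8 − 8.3 + 8.8 − 8.3 + 2.5) / 6 = 0.5833%
Σ(R_i − R̄_i)(R_m − R̄_m) = 458.9083  ⇒  Cov = 458.9083 / 6 = 76.4847
Σ(R_m − R̄_m)² = 312.2283  ⇒  Var(R_m) = 312.2283 / 6 = 52.0381
β = Cov / Var(R_m) = 76.4847 / 52.0381 = 1.4698
E(R) = R_f + β × MRP = 2.75% + 1.4698 × 4.32% = 9.10%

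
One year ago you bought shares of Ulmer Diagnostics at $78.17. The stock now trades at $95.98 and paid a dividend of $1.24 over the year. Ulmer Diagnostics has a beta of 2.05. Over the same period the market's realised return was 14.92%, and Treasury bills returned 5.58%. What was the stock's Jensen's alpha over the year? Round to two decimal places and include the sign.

-0.36%

Realised HPR = (P1 + D1 − P0) / P0 = (95.98 + 1.24 − 78.17) / 78.17 = 19.05 / 78.17 = 24.3700%
MRP = 14.92% − 5.58% = 9.34%
CAPM required = R_f + β·MRP = 5.58% + 2.05 × 9.34% = 24.7270%
α = realised − required = 24.3700% − 24.7270% = -0.36%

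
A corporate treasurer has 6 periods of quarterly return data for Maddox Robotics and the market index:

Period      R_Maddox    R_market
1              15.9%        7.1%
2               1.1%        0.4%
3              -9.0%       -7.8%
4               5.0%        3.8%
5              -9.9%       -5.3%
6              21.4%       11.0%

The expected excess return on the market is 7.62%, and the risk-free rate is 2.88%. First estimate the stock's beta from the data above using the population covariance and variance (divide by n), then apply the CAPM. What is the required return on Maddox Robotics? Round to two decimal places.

16.11%

Mean R_i = (15.9 + 1.1 − 9.0 + 5.0 − 9.9 + 21.4) / 6 = 4.0833%
Mean R_m = (7.1 + 0.4 − 7.8 + 3.8 − 5.3 + 11.0) / 6 = 1.5333%
Σ(R_i − R̄_i)(R_m − R̄_m) = 452.8333  ⇒  Cov = 452.8333 / 6 = 75.4722
Σ(R_m − R̄_m)² = 260.8333  ⇒  Var(R_m) = 260.8333 / 6 = 43.4722
β = Cov / Var(R_m) = 75.4722 / 43.4722 = 1.7361
E(R) = R_f + β × MRP = 2.88% + 1.7361 × 7.62% = 16.11%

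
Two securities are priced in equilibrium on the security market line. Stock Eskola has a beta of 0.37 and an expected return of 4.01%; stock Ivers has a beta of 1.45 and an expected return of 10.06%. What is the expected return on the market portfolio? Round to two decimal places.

7.54%

Both satisfy E(R) = R_f + β·MRP, so the slope of the SML is
MRP = (10.06% − 4.01%) / (1.45 − 0.37) = 6.05% / 1.08 = 5.6019%
R_f = E(R_Eskola) − β_Eskola·MRP = 4.01% − 0.37 × 5.6019% = 1.9373%
E(R_m) = R_f + MRP = 1.9373% + 5.6019% = 7.54%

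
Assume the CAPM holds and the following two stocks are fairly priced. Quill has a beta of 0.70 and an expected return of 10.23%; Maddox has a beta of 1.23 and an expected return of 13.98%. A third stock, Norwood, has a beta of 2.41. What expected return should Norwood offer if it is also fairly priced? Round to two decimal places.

22.33%

MRP (SML slope) = (13.98% − 10.23%) / (1.23 − 0.70) = 3.75% / 0.53 = 7.0755%
R_f (intercept) = 10.23% − 0.70 × 7.0755% = 5.2772%
E(R_Norwood) = R_f + β × MRP = 5.2772% + 2.41 × 7.0755% = 22.33%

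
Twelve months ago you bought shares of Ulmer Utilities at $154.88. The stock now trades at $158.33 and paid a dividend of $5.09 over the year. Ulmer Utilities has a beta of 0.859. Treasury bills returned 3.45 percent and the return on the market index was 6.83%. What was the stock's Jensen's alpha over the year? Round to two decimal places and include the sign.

Realised HPR = (P1 + D1 − P0) / P0 = (158.33 + 5.09 − 154.88) / 154.88 = 8.54 / 154.88 = 5.5139%
MRP = 6.83% − 3.45% = 3.38%
CAPM required = R_f + β·MRP = 3.45% + 0.859 × 3.38% = 6.35342%
α = realised − required = 5.5139% − 6.35342% = -0.84%

-0.84%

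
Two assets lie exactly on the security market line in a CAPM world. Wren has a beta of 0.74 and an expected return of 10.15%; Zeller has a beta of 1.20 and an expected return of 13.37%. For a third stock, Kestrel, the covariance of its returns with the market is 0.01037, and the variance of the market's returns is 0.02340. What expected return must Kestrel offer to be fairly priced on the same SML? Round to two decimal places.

8.07%

MRP = (13.37% − 10.15%) / (1.20 − 0.74) = 7.0000%
R_f = 10.15% − 0.74 × 7.0000% = 4.9700%
β_Kestrel = Cov / Var(R_m) = 0.01037 / 0.02340 = 0.4432
E(R_Kestrel) = R_f + β × MRP = 4.9700% + 0.4432 × 7.0000% = 8.07%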